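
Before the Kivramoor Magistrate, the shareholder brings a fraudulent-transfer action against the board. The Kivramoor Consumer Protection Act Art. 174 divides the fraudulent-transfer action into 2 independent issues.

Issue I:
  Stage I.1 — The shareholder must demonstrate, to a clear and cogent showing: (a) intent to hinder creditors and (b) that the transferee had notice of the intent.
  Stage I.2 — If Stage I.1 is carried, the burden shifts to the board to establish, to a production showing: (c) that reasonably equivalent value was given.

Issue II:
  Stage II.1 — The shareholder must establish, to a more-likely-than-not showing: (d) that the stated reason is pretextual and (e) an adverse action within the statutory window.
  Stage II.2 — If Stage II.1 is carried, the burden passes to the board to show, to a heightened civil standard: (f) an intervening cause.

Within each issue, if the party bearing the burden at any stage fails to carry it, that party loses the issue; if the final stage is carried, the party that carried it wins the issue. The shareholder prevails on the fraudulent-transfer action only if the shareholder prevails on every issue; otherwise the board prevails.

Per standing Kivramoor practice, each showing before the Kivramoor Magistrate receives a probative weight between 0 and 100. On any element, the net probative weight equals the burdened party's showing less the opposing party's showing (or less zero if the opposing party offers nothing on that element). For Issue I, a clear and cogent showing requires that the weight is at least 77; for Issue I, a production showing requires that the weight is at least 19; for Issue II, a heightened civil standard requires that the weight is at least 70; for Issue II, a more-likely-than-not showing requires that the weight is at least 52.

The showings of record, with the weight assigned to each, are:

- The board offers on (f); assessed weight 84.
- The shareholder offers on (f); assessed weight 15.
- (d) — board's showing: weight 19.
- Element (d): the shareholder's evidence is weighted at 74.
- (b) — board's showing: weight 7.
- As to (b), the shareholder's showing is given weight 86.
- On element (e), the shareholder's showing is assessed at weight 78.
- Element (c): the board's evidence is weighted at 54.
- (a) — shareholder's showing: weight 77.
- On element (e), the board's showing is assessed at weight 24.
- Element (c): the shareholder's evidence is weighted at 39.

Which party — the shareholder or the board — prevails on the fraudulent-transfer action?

shareholder

— Issue I —
Stage I.1 — burden on shareholder; standard: a clear and cogent showing (weight is at least 77).
    (a): 77 ≥ 77 [met]
    (b): 86 − 7 = 79 ≥ 77 [met]
  The shareholder carries Stage I.1; the board now bears the burden.
Stage I.2 — burden on board; standard: a production showing (weight is at least 19).
    (c): 54 − 39 = 15 < 19 [not met]
  Stage I.2 not carried; the board fails its burden.
The analysis ends at Stage I.2; the shareholder prevails on this issue.
— Issue II —
At Stage II.1 the shareholder must meet a more-likely-than-not showing (weight is at least 52): on (d) the weight is 74 less the opposing 19 gives net 55, ≥ 52, so (d) meets the standard; on (e) the weight is 78 less the opposing 24 gives net 54, ≥ 52, so (e) meets the standard.
  Stage II.1 carried; the burden shifts to the board.
At Stage II.2 the board must meet a heightened civil standard (weight is at least 70): on (f) the weight is 84 less the opposing 15 gives net 69, which does not reach 70, so (f) does not meet the standard.
  Stage II.2 not carried; the board fails its burden.
The analysis ends at Stage II.2; the shareholder prevails on this issue.
Per-issue: Issue I → shareholder; Issue II → shareholder. The shareholder must prevail on every issue; overall, the shareholder prevails.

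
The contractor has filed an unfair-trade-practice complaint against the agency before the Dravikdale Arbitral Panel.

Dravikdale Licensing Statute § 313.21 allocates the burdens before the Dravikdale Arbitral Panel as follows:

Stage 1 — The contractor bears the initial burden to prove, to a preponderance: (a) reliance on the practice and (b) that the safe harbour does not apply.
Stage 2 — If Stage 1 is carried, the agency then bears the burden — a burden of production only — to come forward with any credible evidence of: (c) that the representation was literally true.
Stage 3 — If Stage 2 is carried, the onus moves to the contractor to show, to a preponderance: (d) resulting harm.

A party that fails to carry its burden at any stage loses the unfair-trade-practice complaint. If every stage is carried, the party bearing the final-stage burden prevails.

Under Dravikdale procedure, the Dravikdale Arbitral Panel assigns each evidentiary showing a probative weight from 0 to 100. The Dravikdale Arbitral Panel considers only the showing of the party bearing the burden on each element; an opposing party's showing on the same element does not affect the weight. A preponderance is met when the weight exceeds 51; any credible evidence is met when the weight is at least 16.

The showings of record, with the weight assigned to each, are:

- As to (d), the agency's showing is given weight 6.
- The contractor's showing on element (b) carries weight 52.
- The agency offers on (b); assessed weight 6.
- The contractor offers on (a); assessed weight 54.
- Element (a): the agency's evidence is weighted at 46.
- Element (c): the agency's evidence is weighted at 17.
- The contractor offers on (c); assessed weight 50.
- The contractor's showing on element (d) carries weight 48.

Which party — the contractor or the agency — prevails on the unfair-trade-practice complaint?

Stage 1 (contractor, a preponderance, weight exceeds 51): (a) 54 (agency's 46 disregarded) > 51 — meets; (b) 52 (agency's 6 disregarded) > 51 — meets.
  All elements met. The burden passes to the agency.
Stage 2 (agency, any credible evidence, weight is at least 16): (c) 17 (contractor's 50 disregarded) ≥ 16 — meets.
  The agency carries Stage 2; the contractor now bears the burden.
Stage 3 (contractor, a preponderance, weight exceeds 51): (d) 48 (agency's 6 disregarded) ≤ 51 — fails.
  The contractor does not carry Stage 3.
So the agency prevails.

agency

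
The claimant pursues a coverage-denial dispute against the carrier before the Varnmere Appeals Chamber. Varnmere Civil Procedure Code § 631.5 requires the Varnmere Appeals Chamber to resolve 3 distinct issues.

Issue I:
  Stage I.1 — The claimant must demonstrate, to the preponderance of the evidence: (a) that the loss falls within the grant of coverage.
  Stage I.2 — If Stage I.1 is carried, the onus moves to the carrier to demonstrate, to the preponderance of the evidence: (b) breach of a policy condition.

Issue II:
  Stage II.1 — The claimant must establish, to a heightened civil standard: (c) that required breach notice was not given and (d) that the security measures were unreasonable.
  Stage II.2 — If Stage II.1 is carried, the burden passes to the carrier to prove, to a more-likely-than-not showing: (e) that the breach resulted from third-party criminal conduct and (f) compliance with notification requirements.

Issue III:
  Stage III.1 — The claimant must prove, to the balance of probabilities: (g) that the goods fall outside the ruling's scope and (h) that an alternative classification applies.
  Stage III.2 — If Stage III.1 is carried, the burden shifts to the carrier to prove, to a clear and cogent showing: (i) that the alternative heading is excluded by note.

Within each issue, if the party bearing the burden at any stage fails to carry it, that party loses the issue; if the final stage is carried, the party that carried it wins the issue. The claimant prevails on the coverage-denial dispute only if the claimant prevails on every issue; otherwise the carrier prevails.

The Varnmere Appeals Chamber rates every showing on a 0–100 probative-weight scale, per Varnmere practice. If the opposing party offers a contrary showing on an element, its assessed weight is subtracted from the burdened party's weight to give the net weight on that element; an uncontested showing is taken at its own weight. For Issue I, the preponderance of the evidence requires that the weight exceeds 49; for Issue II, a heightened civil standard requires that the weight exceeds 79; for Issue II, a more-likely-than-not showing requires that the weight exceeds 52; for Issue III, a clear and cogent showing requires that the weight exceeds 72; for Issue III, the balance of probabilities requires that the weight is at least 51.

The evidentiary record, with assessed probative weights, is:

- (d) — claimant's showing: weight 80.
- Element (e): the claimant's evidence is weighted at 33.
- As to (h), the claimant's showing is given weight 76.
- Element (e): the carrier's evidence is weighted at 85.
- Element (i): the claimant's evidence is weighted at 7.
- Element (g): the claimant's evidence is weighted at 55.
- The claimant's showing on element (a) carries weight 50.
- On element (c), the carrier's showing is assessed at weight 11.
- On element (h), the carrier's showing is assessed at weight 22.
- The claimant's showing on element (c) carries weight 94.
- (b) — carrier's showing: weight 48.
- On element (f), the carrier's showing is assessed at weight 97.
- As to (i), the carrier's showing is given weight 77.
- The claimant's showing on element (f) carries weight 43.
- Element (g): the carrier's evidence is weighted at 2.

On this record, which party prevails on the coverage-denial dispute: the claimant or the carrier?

— Issue I —
Stage I.1 (claimant, the preponderance of the evidence, weight exceeds 49): (a) 50 > 49 — meets.
  All elements met. The burden passes to the carrier.
Stage I.2 (carrier, the preponderance of the evidence, weight exceeds 49): (b) 48 ≤ 49 — fails.
  The carrier does not carry Stage I.2.
The claimant prevails on this issue.
— Issue II —
Stage II.1 (claimant, a heightened civil standard, weight exceeds 79): (c) net 94−11=83 > 79 — meets; (d) 80 > 79 — meets.
  The claimant carries Stage II.1; the carrier now bears the burden.
Stage II.2 (carrier, a more-likely-than-not showing, weight exceeds 52): (e) net 85−33=52 ≤ 52 — fails; (f) net 97−43=54 > 52 — meets.
  Not every element is met, so the carrier fails to carry Stage II.2.
So the claimant prevails on this issue.
— Issue III —
Stage III.1 — burden on claimant; standard: the balance of probabilities (weight is at least 51).
    (g): 55 − 2 = 53 ≥ 51 [met]
    (h): 76 − 22 = 54 ≥ 51 [met]
  The claimant carries Stage III.1; the carrier now bears the burden.
Stage III.2 — burden on carrier; standard: a clear and cogent showing (weight exceeds 72).
    (i): 77 − 7 = 70 ≤ 72 [not met]
  Stage III.2 not carried; the carrier fails its burden.
The analysis ends at Stage III.2; the claimant prevails on this issue.
Per-issue: Issue I → claimant; Issue II → claimant; Issue III → claimant. The claimant must prevail on every issue; overall, the claimant prevails.

claimant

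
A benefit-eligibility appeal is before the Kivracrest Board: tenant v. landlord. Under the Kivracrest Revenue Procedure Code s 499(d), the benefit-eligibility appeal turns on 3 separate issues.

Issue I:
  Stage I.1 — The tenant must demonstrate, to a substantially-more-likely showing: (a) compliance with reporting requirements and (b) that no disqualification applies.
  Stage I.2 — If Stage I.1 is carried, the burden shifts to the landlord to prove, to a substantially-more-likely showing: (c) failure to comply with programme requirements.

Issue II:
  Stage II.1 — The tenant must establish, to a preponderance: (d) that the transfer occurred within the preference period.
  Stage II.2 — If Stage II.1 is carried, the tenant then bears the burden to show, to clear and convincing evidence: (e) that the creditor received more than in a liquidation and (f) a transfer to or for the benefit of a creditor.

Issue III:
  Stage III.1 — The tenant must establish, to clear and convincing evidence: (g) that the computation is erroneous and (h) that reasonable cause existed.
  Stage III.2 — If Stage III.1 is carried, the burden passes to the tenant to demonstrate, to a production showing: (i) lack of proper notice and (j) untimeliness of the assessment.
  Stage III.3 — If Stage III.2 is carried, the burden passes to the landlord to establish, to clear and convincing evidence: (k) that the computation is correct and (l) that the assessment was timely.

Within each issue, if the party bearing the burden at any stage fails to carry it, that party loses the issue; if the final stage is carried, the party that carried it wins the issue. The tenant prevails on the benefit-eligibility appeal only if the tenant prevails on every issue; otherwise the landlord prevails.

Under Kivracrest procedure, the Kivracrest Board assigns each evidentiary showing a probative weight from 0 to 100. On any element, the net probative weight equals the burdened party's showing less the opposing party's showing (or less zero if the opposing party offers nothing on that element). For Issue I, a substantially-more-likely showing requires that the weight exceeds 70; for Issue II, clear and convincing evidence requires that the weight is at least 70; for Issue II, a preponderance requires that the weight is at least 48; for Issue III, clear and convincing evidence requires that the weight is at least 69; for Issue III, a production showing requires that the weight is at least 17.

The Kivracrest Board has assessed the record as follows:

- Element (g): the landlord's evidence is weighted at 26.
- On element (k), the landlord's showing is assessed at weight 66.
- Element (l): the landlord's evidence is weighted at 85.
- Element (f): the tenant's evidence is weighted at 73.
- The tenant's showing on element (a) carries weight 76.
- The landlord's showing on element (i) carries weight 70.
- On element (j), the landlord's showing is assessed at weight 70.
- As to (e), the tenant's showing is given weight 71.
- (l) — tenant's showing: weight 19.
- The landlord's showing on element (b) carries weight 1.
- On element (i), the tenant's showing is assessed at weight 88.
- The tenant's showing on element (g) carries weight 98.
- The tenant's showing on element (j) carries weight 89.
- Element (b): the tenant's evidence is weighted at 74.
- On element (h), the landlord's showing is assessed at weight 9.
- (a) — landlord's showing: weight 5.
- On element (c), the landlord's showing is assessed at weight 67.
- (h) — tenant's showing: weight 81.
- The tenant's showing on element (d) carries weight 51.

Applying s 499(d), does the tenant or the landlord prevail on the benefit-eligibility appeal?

— Issue I —
At Stage I.1 the tenant must meet a substantially-more-likely showing (weight exceeds 70): on (a) the weight is 76 less the opposing 5 gives net 71, > 70, so (a) meets the standard; on (b) the weight is 74 less the opposing 1 gives net 73, > 70, so (b) meets the standard.
  All elements met. The burden passes to the landlord.
At Stage I.2 the landlord must meet a substantially-more-likely showing (weight exceeds 70): on (c) the weight is 67, which does not exceed 70, so (c) does not meet the standard.
  The landlord does not carry Stage I.2.
The tenant prevails on this issue.
— Issue II —
Stage II.1 (tenant, a preponderance, weight is at least 48): (d) 51 ≥ 48 — meets.
  Stage II.1 carried; the burden remains with the tenant.
Stage II.2 (tenant, clear and convincing evidence, weight is at least 70): (e) 71 ≥ 70 — meets; (f) 73 ≥ 70 — meets.
  The tenant carries the last stage.
All stages carried — the tenant prevails on this issue.
— Issue III —
Stage III.1 (tenant, clear and convincing evidence, weight is at least 69): (g) net 98−26=72 ≥ 69 — meets; (h) net 81−9=72 ≥ 69 — meets.
  Stage III.1 is satisfied; the tenant continues to bear the burden.
Stage III.2 (tenant, a production showing, weight is at least 17): (i) net 88−70=18 ≥ 17 — meets; (j) net 89−70=19 ≥ 17 — meets.
  Stage III.2 carried; the burden shifts to the landlord.
Stage III.3 (landlord, clear and convincing evidence, weight is at least 69): (k) 66 < 69 — fails; (l) net 85−19=66 < 69 — fails.
  Not every element is met, so the landlord fails to carry Stage III.3.
The analysis ends at Stage III.3; the tenant prevails on this issue.
Per-issue: Issue I → tenant; Issue II → tenant; Issue III → tenant. The tenant must prevail on every issue; overall, the tenant prevails.

tenant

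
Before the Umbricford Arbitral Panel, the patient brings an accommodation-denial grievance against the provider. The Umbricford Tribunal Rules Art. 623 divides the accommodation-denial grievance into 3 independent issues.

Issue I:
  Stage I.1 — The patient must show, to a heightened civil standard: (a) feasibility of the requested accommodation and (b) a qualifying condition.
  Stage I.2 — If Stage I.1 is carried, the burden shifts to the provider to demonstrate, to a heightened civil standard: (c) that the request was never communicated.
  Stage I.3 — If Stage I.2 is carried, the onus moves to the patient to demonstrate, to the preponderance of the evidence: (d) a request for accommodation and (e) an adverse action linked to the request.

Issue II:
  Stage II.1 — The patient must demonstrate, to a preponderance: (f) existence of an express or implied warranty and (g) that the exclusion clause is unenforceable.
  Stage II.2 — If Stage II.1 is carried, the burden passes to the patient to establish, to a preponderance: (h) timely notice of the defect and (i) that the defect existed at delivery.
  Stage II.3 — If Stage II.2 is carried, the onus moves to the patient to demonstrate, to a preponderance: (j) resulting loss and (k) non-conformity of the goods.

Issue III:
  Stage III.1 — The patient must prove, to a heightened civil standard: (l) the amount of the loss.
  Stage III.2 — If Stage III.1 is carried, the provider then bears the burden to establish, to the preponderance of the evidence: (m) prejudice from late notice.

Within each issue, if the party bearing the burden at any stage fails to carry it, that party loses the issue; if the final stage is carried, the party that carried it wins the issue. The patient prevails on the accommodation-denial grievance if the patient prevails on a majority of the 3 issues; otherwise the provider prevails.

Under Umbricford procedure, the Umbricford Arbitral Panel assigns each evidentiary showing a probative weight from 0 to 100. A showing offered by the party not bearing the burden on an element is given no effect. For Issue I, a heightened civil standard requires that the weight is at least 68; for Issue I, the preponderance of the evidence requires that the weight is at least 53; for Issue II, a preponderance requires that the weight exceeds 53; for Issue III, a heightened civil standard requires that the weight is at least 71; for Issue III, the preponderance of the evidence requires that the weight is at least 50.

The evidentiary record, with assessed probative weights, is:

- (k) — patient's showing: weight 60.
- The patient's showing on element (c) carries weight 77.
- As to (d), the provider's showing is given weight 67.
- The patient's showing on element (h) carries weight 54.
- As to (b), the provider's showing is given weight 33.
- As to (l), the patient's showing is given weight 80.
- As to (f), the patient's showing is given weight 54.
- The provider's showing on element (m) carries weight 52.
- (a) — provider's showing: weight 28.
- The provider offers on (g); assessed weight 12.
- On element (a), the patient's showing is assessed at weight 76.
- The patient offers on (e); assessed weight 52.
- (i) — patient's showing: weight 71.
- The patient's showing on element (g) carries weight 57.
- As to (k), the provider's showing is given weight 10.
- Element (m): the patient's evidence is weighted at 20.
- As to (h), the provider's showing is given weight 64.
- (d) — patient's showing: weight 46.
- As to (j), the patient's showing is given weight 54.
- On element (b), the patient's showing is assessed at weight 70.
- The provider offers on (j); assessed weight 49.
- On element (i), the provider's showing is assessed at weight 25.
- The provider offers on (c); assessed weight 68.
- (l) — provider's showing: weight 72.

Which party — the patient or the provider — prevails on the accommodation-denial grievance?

provider

— Issue I —
Stage I.1 — burden on patient; standard: a heightened civil standard (weight is at least 68).
    (a): 76 (provider's 28 disregarded) ≥ 68 [met]
    (b): 70 (provider's 33 disregarded) ≥ 68 [met]
  The patient carries Stage I.1; the provider now bears the burden.
Stage I.2 — burden on provider; standard: a heightened civil standard (weight is at least 68).
    (c): 68 (patient's 77 disregarded) ≥ 68 [met]
  Stage I.2 is satisfied; the onus moves to the patient.
Stage I.3 — burden on patient; standard: the preponderance of the evidence (weight is at least 53).
    (d): 46 (provider's 67 disregarded) < 53 [not met]
    (e): 52 < 53 [not met]
  The patient does not carry Stage I.3.
The provider prevails on this issue.
— Issue II —
At Stage II.1 the patient must meet a preponderance (weight exceeds 53): on (f) the weight is 54, > 53, so (f) meets the standard; on (g) the weight is 57 (the provider's 12 is given no effect), which does exceed 53, so (g) meets the standard.
  Stage II.1 is satisfied; the patient continues to bear the burden.
At Stage II.2 the patient must meet a preponderance (weight exceeds 53): on (h) the weight is 54 (the provider's 64 is given no effect), which does exceed 53, so (h) meets the standard; on (i) the weight is 71 (the provider's 25 is given no effect), which does exceed 53, so (i) meets the standard.
  Stage II.2 is satisfied; the patient continues to bear the burden.
At Stage II.3 the patient must meet a preponderance (weight exceeds 53): on (j) the weight is 54 (the provider's 49 is given no effect), > 53, so (j) meets the standard; on (k) the weight is 60 (the provider's 10 is given no effect), > 53, so (k) meets the standard.
  Stage II.3 carried; the final stage is satisfied.
Every stage carried; the patient prevails on this issue.
— Issue III —
Stage III.1 (patient, a heightened civil standard, weight is at least 71): (l) 80 (provider's 72 disregarded) ≥ 71 — meets.
  Stage III.1 is satisfied; the onus moves to the provider.
Stage III.2 (provider, the preponderance of the evidence, weight is at least 50): (m) 52 (patient's 20 disregarded) ≥ 50 — meets.
  Stage III.2 carried; the final stage is satisfied.
With every stage satisfied, the provider prevails on this issue.
Per-issue: Issue I → provider; Issue II → patient; Issue III → provider. The patient must prevail on a majority of issues; overall, the provider prevails.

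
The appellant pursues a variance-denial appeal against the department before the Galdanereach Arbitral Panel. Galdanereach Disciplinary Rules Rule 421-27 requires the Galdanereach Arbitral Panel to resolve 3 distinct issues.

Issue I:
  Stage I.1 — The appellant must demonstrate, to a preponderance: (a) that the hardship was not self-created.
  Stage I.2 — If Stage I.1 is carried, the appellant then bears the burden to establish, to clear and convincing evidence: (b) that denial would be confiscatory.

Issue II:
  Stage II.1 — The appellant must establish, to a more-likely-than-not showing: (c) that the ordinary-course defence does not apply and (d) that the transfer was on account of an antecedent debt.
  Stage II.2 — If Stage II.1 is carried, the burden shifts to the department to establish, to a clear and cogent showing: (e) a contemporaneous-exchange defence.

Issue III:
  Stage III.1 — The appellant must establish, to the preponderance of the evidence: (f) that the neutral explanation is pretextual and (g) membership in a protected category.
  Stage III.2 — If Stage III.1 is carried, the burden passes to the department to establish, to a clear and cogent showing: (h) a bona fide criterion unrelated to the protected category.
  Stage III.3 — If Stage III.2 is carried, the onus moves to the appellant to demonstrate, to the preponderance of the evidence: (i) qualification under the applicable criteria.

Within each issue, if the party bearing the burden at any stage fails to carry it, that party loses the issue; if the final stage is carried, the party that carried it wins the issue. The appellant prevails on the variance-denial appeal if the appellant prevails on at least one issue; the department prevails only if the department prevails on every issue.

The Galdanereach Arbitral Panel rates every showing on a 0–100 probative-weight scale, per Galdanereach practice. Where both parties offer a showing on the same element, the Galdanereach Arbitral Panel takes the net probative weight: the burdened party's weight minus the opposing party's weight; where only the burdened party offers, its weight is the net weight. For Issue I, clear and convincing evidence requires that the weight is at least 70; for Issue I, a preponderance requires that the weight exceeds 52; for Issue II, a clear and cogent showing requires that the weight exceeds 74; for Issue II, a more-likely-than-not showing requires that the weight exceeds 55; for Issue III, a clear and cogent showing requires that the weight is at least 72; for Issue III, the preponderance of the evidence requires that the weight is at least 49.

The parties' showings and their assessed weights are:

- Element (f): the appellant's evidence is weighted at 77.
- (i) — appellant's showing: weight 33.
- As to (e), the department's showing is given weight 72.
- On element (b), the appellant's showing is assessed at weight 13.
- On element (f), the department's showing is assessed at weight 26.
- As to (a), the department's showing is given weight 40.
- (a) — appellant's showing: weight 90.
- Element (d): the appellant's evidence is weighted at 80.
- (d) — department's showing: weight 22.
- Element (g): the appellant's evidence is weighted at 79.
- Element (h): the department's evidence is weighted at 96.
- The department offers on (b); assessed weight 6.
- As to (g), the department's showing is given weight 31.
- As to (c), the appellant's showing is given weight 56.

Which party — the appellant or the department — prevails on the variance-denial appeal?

— Issue I —
At Stage I.1 the appellant must meet a preponderance (weight exceeds 52): on (a) the weight is 90 less the opposing 40 gives net 50, ≤ 52, so (a) does not meet the standard.
  Not every element is met, so the appellant fails to carry Stage I.1.
So the department prevails on this issue.
— Issue II —
Stage II.1 — burden on appellant; standard: a more-likely-than-not showing (weight exceeds 55).
    (c): 56 > 55 [met]
    (d): 80 − 22 = 58 > 55 [met]
  All elements met. The burden passes to the department.
Stage II.2 — burden on department; standard: a clear and cogent showing (weight exceeds 74).
    (e): 72 ≤ 74 [not met]
  The department does not carry Stage II.2.
So the appellant prevails on this issue.
— Issue III —
Stage III.1 (appellant, the preponderance of the evidence, weight is at least 49): (f) net 77−26=51 ≥ 49 — meets; (g) net 79−31=48 < 49 — fails.
  Stage III.1 not carried; the appellant fails its burden.
The department prevails on this issue.
Per-issue: Issue I → department; Issue II → appellant; Issue III → department. The appellant must prevail on at least one issue; overall, the appellant prevails.

appellant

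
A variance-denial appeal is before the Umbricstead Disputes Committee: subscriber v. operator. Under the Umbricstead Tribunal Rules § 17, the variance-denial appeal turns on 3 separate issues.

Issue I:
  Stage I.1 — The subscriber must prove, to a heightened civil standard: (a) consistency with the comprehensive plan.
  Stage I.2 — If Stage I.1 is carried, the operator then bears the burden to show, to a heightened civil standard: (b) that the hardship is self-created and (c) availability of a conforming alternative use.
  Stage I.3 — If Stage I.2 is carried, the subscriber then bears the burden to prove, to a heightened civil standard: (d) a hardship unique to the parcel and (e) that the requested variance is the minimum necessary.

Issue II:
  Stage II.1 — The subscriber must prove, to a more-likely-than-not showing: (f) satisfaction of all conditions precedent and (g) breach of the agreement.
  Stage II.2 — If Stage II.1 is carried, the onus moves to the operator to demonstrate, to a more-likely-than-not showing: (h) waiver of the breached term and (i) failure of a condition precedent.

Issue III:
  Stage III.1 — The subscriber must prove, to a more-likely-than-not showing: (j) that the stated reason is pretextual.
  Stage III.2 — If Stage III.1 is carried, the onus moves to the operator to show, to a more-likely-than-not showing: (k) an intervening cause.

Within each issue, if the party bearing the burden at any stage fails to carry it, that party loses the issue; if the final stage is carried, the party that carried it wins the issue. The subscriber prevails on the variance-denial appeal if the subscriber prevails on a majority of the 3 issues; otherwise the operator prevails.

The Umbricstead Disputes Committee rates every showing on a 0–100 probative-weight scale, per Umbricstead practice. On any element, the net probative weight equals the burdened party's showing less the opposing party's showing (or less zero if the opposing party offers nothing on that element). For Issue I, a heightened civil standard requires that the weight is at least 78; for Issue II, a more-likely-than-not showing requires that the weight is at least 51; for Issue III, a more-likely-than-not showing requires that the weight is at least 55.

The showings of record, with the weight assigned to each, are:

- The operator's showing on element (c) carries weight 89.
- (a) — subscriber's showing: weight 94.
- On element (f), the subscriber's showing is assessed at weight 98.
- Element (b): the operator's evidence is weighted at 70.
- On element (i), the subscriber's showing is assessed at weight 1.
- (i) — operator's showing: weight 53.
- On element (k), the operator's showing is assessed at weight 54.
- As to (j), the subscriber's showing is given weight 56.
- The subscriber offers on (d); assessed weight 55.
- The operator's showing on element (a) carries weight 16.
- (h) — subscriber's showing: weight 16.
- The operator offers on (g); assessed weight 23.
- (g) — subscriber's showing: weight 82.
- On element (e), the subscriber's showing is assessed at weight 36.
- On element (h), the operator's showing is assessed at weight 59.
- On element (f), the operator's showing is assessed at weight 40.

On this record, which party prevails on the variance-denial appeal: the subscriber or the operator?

subscriber

— Issue I —
Stage I.1 (subscriber, a heightened civil standard, weight is at least 78): (a) net 94−16=78 ≥ 78 — meets.
  Stage I.1 is satisfied; the onus moves to the operator.
Stage I.2 (operator, a heightened civil standard, weight is at least 78): (b) 70 < 78 — fails; (c) 89 ≥ 78 — meets.
  Not every element is met, so the operator fails to carry Stage I.2.
The subscriber prevails on this issue.
— Issue II —
Stage II.1 — burden on subscriber; standard: a more-likely-than-not showing (weight is at least 51).
    (f): 98 − 40 = 58 ≥ 51 [met]
    (g): 82 − 23 = 59 ≥ 51 [met]
  The subscriber carries Stage II.1; the operator now bears the burden.
Stage II.2 — burden on operator; standard: a more-likely-than-not showing (weight is at least 51).
    (h): 59 − 16 = 43 < 51 [not met]
    (i): 53 − 1 = 52 ≥ 51 [met]
  Stage II.2 not carried; the operator fails its burden.
The subscriber prevails on this issue.
— Issue III —
Stage III.1 (subscriber, a more-likely-than-not showing, weight is at least 55): (j) 56 ≥ 55 — meets.
  The subscriber carries Stage III.1; the operator now bears the burden.
Stage III.2 (operator, a more-likely-than-not showing, weight is at least 55): (k) 54 < 55 — fails.
  The operator does not carry Stage III.2.
So the subscriber prevails on this issue.
Per-issue: Issue I → subscriber; Issue II → subscriber; Issue III → subscriber. The subscriber must prevail on a majority of issues; overall, the subscriber prevails.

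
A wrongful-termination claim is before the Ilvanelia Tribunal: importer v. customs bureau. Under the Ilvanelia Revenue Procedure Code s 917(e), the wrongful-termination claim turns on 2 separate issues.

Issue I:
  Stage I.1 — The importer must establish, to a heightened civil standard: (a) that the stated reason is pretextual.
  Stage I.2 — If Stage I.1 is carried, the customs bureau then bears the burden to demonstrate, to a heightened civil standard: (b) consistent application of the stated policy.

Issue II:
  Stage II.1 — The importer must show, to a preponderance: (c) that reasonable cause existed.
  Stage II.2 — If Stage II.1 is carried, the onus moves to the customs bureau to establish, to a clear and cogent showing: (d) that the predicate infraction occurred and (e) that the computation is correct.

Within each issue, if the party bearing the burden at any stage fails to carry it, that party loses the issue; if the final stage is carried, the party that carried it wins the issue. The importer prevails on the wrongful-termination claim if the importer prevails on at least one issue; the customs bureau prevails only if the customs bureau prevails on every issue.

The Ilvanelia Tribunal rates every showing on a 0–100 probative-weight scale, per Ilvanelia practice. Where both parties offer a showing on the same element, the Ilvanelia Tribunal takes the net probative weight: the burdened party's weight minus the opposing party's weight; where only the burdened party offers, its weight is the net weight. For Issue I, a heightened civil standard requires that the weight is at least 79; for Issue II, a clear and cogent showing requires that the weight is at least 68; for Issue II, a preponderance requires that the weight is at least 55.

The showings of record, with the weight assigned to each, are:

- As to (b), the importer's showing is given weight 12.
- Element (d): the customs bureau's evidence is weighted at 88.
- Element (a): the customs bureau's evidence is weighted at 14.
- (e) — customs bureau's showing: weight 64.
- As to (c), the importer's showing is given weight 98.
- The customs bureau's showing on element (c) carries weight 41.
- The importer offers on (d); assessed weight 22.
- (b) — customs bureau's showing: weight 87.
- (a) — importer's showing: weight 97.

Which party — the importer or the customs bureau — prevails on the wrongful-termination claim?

importer

— Issue I —
At Stage I.1 the importer must meet a heightened civil standard (weight is at least 79): on (a) the weight is 97 less the opposing 14 gives net 83, which does reach 79, so (a) meets the standard.
  The importer carries Stage I.1; the customs bureau now bears the burden.
At Stage I.2 the customs bureau must meet a heightened civil standard (weight is at least 79): on (b) the weight is 87 less the opposing 12 gives net 75, which does not reach 79, so (b) does not meet the standard.
  The customs bureau does not carry Stage I.2.
The importer prevails on this issue.
— Issue II —
Stage II.1 (importer, a preponderance, weight is at least 55): (c) net 98−41=57 ≥ 55 — meets.
  All elements met. The burden passes to the customs bureau.
Stage II.2 (customs bureau, a clear and cogent showing, weight is at least 68): (d) net 88−22=66 < 68 — fails; (e) 64 < 68 — fails.
  Not every element is met, so the customs bureau fails to carry Stage II.2.
The analysis ends at Stage II.2; the importer prevails on this issue.
Per-issue: Issue I → importer; Issue II → importer. The importer must prevail on at least one issue; overall, the importer prevails.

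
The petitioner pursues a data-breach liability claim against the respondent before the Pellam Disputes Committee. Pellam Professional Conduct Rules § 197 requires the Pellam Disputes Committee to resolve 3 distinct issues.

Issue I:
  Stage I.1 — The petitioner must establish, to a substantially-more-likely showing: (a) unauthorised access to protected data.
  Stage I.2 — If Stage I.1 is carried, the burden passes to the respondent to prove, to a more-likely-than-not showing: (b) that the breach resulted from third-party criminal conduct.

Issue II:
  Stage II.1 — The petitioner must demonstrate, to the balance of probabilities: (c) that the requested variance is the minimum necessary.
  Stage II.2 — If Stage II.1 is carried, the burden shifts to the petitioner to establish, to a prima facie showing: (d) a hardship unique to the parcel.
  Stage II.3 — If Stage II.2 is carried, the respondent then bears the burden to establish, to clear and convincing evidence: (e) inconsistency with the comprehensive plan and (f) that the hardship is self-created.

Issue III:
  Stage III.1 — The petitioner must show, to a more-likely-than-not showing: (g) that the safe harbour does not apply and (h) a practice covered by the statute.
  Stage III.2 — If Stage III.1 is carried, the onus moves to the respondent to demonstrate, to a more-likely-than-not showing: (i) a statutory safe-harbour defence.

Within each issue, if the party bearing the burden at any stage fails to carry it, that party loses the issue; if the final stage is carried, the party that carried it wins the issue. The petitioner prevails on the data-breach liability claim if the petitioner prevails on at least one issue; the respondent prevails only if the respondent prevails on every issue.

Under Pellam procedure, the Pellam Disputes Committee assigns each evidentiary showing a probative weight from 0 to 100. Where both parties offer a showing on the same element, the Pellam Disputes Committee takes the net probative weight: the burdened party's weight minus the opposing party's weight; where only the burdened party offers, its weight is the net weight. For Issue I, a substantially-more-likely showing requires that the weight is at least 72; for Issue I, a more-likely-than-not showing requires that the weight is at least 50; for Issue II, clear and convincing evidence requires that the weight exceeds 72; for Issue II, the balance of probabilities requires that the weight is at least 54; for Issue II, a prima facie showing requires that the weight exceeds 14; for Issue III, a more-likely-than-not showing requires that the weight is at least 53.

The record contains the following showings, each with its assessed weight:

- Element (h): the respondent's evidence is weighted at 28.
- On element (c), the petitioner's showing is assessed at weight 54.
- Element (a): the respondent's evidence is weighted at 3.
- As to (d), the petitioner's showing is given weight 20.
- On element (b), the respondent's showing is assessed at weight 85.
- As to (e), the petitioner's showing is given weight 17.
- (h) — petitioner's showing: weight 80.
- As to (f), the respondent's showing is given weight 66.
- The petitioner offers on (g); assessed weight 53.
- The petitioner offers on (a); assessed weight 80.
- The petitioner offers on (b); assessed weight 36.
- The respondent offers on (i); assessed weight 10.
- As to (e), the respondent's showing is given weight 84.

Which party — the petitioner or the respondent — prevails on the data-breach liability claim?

— Issue I —
Stage I.1 (petitioner, a substantially-more-likely showing, weight is at least 72): (a) net 80−3=77 ≥ 72 — meets.
  Stage I.1 carried; the burden shifts to the respondent.
Stage I.2 (respondent, a more-likely-than-not showing, weight is at least 50): (b) net 85−36=49 < 50 — fails.
  Stage I.2 not carried; the respondent fails its burden.
The analysis ends at Stage I.2; the petitioner prevails on this issue.
— Issue II —
At Stage II.1 the petitioner must meet the balance of probabilities (weight is at least 54): on (c) the weight is 54, which does reach 54, so (c) meets the standard.
  Stage II.1 is satisfied; the petitioner continues to bear the burden.
At Stage II.2 the petitioner must meet a prima facie showing (weight exceeds 14): on (d) the weight is 20, > 14, so (d) meets the standard.
  Stage II.2 is satisfied; the onus moves to the respondent.
At Stage II.3 the respondent must meet clear and convincing evidence (weight exceeds 72): on (e) the weight is 84 less the opposing 17 gives net 67, which does not exceed 72, so (e) does not meet the standard; on (f) the weight is 66, which does not exceed 72, so (f) does not meet the standard.
  Not every element is met, so the respondent fails to carry Stage II.3.
The petitioner prevails on this issue.
— Issue III —
Stage III.1 (petitioner, a more-likely-than-not showing, weight is at least 53): (g) 53 ≥ 53 — meets; (h) net 80−28=52 < 53 — fails.
  The petitioner does not carry Stage III.1.
The respondent prevails on this issue.
Per-issue: Issue I → petitioner; Issue II → petitioner; Issue III → respondent. The petitioner must prevail on at least one issue; overall, the petitioner prevails.

petitioner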